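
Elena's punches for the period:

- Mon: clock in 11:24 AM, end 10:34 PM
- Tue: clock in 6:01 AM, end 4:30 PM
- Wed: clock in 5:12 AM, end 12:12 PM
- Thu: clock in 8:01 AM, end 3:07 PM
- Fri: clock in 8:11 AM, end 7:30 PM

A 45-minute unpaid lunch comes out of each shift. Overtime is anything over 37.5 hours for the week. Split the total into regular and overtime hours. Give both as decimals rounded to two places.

Mon: 11:24 AM–10:34 PM = 11 h 10 min; less 45 min break → 10 h 25 min
Tue: 6:01 AM–4:30 PM = 10 h 29 min; less 45 min break → 9 h 44 min
Wed: 5:12 AM–12:12 PM = 7 h 0 min; less 45 min break → 6 h 15 min
Thu: 8:01 AM–3:07 PM = 7 h 6 min; less 45 min break → 6 h 21 min
Fri: 8:11 AM–7:30 PM = 11 h 19 min; less 45 min break → 10 h 34 min
Total worked: 43 h 19 min = 43.32 h.
Threshold 37.5 h → overtime 5 h 49 min, regular 37 h 30 min.

Regular 37.50 hours, overtime 5.82 hours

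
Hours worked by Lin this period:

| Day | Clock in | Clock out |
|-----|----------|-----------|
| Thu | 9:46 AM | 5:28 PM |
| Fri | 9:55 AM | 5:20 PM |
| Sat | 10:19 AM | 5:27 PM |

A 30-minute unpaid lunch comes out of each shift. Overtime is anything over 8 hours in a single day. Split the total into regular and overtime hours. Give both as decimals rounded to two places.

Thu: 9:46 AM–5:28 PM = 7 h 42 min; less 30 min break → 7 h 12 min
Fri: 9:55 AM–5:20 PM = 7 h 25 min; less 30 min break → 6 h 55 min
Sat: 10:19 AM–5:27 PM = 7 h 8 min; less 30 min break → 6 h 38 min
Thu reg 7 h 12 min / OT 0 h 0 min; Fri reg 6 h 55 min / OT 0 h 0 min; Sat reg 6 h 38 min / OT 0 h 0 min.
Totals: regular 20 h 45 min, overtime 0 h 0 min.

Regular 20.75 hours, overtime 0.00 hours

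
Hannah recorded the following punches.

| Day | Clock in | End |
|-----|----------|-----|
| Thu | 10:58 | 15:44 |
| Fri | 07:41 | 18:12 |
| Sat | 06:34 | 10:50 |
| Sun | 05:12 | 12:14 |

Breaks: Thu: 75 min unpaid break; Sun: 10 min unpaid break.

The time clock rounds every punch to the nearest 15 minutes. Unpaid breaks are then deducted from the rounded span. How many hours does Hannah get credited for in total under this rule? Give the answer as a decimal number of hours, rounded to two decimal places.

25.08 hours

Thu: in 10:58→11:00, out 15:44→15:45; 4 h 45 min − 75 min = 3 h 30 min
Fri: in 07:41→07:45, out 18:12→18:15; 10 h 30 min
Sat: in 06:34→06:30, out 10:50→10:45; 4 h 15 min
Sun: in 05:12→05:15, out 12:14→12:15; 7 h 0 min − 10 min = 6 h 50 min
Total credited: 25 h 5 min.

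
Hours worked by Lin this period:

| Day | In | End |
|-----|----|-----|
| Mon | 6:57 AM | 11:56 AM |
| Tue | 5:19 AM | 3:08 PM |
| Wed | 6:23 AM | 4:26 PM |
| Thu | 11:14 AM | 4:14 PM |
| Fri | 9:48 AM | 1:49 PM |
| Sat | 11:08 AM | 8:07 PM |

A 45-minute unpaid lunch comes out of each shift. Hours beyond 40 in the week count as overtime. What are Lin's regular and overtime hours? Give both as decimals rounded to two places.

Mon: 6:57 AM–11:56 AM = 4 h 59 min; less 45 min break → 4 h 14 min
Tue: 5:19 AM–3:08 PM = 9 h 49 min; less 45 min break → 9 h 4 min
Wed: 6:23 AM–4:26 PM = 10 h 3 min; less 45 min break → 9 h 18 min
Thu: 11:14 AM–4:14 PM = 5 h 0 min; less 45 min break → 4 h 15 min
Fri: 9:48 AM–1:49 PM = 4 h 1 min; less 45 min break → 3 h 16 min
Sat: 11:08 AM–8:07 PM = 8 h 59 min; less 45 min break → 8 h 14 min
Total worked: 38 h 21 min = 38.35 h.
Threshold 40 h → overtime 0 h 0 min, regular 38 h 21 min.

Regular 38.35 hours, overtime 0.00 hours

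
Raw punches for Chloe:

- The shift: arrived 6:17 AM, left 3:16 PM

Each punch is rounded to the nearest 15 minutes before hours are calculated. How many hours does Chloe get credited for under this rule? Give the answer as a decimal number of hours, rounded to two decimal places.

The shift: in 6:17 AM→6:15 AM, out 3:16 PM→3:15 PM; 9 h 0 min

9.00 hours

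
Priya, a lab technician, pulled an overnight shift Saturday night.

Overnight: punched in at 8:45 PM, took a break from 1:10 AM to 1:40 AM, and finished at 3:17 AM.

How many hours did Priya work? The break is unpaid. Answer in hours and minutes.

Overnight: 8:45 PM → midnight = 3 h 15 min; midnight → 3:17 AM = 3 h 17 min; span 6 h 32 min; less 30 min break → 6 h 2 min

6 h 2 min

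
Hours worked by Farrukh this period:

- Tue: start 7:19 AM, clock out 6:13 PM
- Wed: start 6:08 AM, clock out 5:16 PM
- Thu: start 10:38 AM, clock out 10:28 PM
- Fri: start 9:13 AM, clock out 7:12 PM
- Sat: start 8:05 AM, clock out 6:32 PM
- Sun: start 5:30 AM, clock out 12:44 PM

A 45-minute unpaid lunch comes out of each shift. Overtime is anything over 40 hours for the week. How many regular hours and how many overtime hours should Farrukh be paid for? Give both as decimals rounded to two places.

Regular 40.00 hours, overtime 17.03 hours

Tue: 7:19 AM–6:13 PM = 10 h 54 min; less 45 min break → 10 h 9 min
Wed: 6:08 AM–5:16 PM = 11 h 8 min; less 45 min break → 10 h 23 min
Thu: 10:38 AM–10:28 PM = 11 h 50 min; less 45 min break → 11 h 5 min
Fri: 9:13 AM–7:12 PM = 9 h 59 min; less 45 min break → 9 h 14 min
Sat: 8:05 AM–6:32 PM = 10 h 27 min; less 45 min break → 9 h 42 min
Sun: 5:30 AM–12:44 PM = 7 h 14 min; less 45 min break → 6 h 29 min
Total worked: 57 h 2 min = 57.03 h.
Threshold 40 h → overtime 17 h 2 min, regular 40 h 0 min.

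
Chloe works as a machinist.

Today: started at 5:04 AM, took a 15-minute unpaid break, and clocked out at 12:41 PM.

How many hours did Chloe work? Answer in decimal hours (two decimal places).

Today: 5:04 AM–12:41 PM = 7 h 37 min; less 15 min break → 7 h 22 min

7.37 hours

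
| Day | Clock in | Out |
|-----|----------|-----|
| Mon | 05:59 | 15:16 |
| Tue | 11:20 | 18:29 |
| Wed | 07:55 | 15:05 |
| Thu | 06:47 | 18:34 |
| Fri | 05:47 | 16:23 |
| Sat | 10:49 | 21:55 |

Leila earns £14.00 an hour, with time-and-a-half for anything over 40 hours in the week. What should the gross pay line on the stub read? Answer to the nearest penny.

£918.75

Mon: 05:59–15:16 = 9 h 17 min
Tue: 11:20–18:29 = 7 h 9 min
Wed: 07:55–15:05 = 7 h 10 min
Thu: 06:47–18:34 = 11 h 47 min
Fri: 05:47–16:23 = 10 h 36 min
Sat: 10:49–21:55 = 11 h 6 min
Total worked: 57 h 5 min = 3425 min.
Regular 40 h 0 min = 2400 min at £14.00/h; overtime 17 h 5 min = 1025 min at £21.00/h.
Pay = (2400 × £14.00 + 1025 × £21.00) ÷ 60 = £918.75.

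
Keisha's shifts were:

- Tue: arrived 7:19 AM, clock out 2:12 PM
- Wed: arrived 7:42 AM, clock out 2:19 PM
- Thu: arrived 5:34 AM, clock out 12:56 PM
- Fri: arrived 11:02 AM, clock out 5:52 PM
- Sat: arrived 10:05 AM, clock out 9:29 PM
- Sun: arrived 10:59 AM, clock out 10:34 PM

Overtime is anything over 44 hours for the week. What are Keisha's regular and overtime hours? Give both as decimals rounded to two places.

Regular 44.00 hours, overtime 6.68 hours

Tue: 7:19 AM–2:12 PM = 6 h 53 min
Wed: 7:42 AM–2:19 PM = 6 h 37 min
Thu: 5:34 AM–12:56 PM = 7 h 22 min
Fri: 11:02 AM–5:52 PM = 6 h 50 min
Sat: 10:05 AM–9:29 PM = 11 h 24 min
Sun: 10:59 AM–10:34 PM = 11 h 35 min
Total worked: 50 h 41 min = 50.68 h.
Threshold 44 h → overtime 6 h 41 min, regular 44 h 0 min.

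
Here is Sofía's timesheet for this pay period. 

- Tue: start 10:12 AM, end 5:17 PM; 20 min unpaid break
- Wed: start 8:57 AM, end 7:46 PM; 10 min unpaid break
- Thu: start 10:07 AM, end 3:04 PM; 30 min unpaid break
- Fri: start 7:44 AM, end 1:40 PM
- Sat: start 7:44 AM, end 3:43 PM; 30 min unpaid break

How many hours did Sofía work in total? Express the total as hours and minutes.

Tue: 10:12 AM–5:17 PM = 7 h 5 min; less 20 min break → 6 h 45 min
Wed: 8:57 AM–7:46 PM = 10 h 49 min; less 10 min break → 10 h 39 min
Thu: 10:07 AM–3:04 PM = 4 h 57 min; less 30 min break → 4 h 27 min
Fri: 7:44 AM–1:40 PM = 5 h 56 min
Sat: 7:44 AM–3:43 PM = 7 h 59 min; less 30 min break → 7 h 29 min
Total: 6 h 45 min + 10 h 39 min + 4 h 27 min + 5 h 56 min + 7 h 29 min = 35 h 16 min.

35 h 16 min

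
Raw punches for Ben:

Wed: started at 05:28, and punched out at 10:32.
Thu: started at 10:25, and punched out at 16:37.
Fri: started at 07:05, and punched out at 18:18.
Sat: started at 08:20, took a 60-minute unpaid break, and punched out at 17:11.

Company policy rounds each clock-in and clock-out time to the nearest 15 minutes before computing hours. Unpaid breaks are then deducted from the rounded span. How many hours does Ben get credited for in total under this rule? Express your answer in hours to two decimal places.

30.25 hours

Wed: in 05:28→05:30, out 10:32→10:30; 5 h 0 min
Thu: in 10:25→10:30, out 16:37→16:30; 6 h 0 min
Fri: in 07:05→07:00, out 18:18→18:15; 11 h 15 min
Sat: in 08:20→08:15, out 17:11→17:15; 9 h 0 min − 60 min = 8 h 0 min
Total credited: 30 h 15 min.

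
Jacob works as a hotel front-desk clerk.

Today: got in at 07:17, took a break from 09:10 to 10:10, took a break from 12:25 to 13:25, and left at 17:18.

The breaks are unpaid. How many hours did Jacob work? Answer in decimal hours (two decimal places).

Today: 07:17–17:18 = 10 h 1 min; less 120 min break → 8 h 1 min

8.02 hours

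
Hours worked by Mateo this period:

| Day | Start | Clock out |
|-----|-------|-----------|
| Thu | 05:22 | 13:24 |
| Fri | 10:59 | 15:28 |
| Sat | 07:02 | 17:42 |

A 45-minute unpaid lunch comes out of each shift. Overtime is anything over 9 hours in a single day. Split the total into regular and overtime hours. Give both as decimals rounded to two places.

Thu: 05:22–13:24 = 8 h 2 min; less 45 min break → 7 h 17 min
Fri: 10:59–15:28 = 4 h 29 min; less 45 min break → 3 h 44 min
Sat: 07:02–17:42 = 10 h 40 min; less 45 min break → 9 h 55 min
Thu reg 7 h 17 min / OT 0 h 0 min; Fri reg 3 h 44 min / OT 0 h 0 min; Sat reg 9 h 0 min / OT 0 h 55 min.
Totals: regular 20 h 1 min, overtime 0 h 55 min.

Regular 20.02 hours, overtime 0.92 hours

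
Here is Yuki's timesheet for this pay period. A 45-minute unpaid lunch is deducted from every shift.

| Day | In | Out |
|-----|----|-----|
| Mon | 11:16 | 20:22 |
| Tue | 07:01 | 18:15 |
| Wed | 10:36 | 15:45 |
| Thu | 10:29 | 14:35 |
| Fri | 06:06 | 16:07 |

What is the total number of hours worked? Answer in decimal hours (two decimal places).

Mon: 11:16–20:22 = 9 h 6 min; less 45 min break → 8 h 21 min
Tue: 07:01–18:15 = 11 h 14 min; less 45 min break → 10 h 29 min
Wed: 10:36–15:45 = 5 h 9 min; less 45 min break → 4 h 24 min
Thu: 10:29–14:35 = 4 h 6 min; less 45 min break → 3 h 21 min
Fri: 06:06–16:07 = 10 h 1 min; less 45 min break → 9 h 16 min
Total: 8 h 21 min + 10 h 29 min + 4 h 24 min + 3 h 21 min + 9 h 16 min = 35 h 51 min.

35.85 hours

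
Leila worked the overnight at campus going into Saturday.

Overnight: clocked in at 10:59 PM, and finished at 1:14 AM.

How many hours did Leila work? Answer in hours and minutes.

Overnight: 10:59 PM → midnight = 1 h 1 min; midnight → 1:14 AM = 1 h 14 min; span 2 h 15 min

2 h 15 min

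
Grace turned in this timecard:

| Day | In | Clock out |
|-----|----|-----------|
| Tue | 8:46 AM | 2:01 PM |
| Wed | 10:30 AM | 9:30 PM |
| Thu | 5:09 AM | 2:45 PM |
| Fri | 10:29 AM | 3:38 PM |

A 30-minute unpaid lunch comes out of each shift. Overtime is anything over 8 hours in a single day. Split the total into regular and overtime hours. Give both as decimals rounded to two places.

Regular 25.40 hours, overtime 3.60 hours

Tue: 8:46 AM–2:01 PM = 5 h 15 min; less 30 min break → 4 h 45 min
Wed: 10:30 AM–9:30 PM = 11 h 0 min; less 30 min break → 10 h 30 min
Thu: 5:09 AM–2:45 PM = 9 h 36 min; less 30 min break → 9 h 6 min
Fri: 10:29 AM–3:38 PM = 5 h 9 min; less 30 min break → 4 h 39 min
Tue reg 4 h 45 min / OT 0 h 0 min; Wed reg 8 h 0 min / OT 2 h 30 min; Thu reg 8 h 0 min / OT 1 h 6 min; Fri reg 4 h 39 min / OT 0 h 0 min.
Totals: regular 25 h 24 min, overtime 3 h 36 min.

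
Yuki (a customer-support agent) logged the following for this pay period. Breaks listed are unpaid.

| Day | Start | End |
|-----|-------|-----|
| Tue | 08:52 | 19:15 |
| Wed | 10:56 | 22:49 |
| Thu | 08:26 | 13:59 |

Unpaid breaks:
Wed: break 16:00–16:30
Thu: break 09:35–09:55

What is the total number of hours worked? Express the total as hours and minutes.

Tue: 08:52–19:15 = 10 h 23 min
Wed: 10:56–22:49 = 11 h 53 min; less 30 min break → 11 h 23 min
Thu: 08:26–13:59 = 5 h 33 min; less 20 min break → 5 h 13 min
Total: 10 h 23 min + 11 h 23 min + 5 h 13 min = 26 h 59 min.

26 h 59 min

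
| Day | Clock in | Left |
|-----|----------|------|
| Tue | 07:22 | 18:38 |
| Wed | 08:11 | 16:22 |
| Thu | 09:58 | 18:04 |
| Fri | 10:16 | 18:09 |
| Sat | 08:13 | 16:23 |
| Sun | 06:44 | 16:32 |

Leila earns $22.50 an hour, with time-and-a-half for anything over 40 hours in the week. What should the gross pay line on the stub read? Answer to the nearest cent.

$1352.25

Tue: 07:22–18:38 = 11 h 16 min
Wed: 08:11–16:22 = 8 h 11 min
Thu: 09:58–18:04 = 8 h 6 min
Fri: 10:16–18:09 = 7 h 53 min
Sat: 08:13–16:23 = 8 h 10 min
Sun: 06:44–16:32 = 9 h 48 min
Total worked: 53 h 24 min = 3204 min.
Regular 40 h 0 min = 2400 min at $22.50/h; overtime 13 h 24 min = 804 min at $33.75/h.
Pay = (2400 × $22.50 + 804 × $33.75) ÷ 60 = $1352.25.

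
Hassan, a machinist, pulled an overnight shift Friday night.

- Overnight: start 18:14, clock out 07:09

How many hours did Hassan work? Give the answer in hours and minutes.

12 h 55 min

Overnight: 18:14 → midnight = 5 h 46 min; midnight → 07:09 = 7 h 9 min; span 12 h 55 min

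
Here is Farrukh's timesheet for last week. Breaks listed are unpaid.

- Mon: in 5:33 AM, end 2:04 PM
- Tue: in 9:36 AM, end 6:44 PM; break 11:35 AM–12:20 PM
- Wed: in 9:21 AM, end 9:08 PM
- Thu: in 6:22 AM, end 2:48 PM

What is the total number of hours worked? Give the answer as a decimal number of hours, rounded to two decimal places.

37.12 hours

Mon: 5:33 AM–2:04 PM = 8 h 31 min
Tue: 9:36 AM–6:44 PM = 9 h 8 min; less 45 min break → 8 h 23 min
Wed: 9:21 AM–9:08 PM = 11 h 47 min
Thu: 6:22 AM–2:48 PM = 8 h 26 min
Total: 8 h 31 min + 8 h 23 min + 11 h 47 min + 8 h 26 min = 37 h 7 min.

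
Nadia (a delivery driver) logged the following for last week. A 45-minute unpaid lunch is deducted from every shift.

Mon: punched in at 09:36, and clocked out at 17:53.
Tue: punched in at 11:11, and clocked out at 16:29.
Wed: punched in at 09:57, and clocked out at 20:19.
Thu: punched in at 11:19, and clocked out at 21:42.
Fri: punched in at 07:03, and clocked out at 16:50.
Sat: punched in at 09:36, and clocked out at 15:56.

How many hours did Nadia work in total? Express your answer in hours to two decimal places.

45.95 hours

Mon: 09:36–17:53 = 8 h 17 min; less 45 min break → 7 h 32 min
Tue: 11:11–16:29 = 5 h 18 min; less 45 min break → 4 h 33 min
Wed: 09:57–20:19 = 10 h 22 min; less 45 min break → 9 h 37 min
Thu: 11:19–21:42 = 10 h 23 min; less 45 min break → 9 h 38 min
Fri: 07:03–16:50 = 9 h 47 min; less 45 min break → 9 h 2 min
Sat: 09:36–15:56 = 6 h 20 min; less 45 min break → 5 h 35 min
Total: 7 h 32 min + 4 h 33 min + 9 h 37 min + 9 h 38 min + 9 h 2 min + 5 h 35 min = 45 h 57 min.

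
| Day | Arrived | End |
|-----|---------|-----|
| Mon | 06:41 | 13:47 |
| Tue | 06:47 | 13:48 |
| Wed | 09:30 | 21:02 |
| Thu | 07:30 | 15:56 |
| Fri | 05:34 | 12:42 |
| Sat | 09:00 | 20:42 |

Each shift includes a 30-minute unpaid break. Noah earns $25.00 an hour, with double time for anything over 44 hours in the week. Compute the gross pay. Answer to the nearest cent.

Mon: 06:41–13:47 = 7 h 6 min; less 30 min break → 6 h 36 min
Tue: 06:47–13:48 = 7 h 1 min; less 30 min break → 6 h 31 min
Wed: 09:30–21:02 = 11 h 32 min; less 30 min break → 11 h 2 min
Thu: 07:30–15:56 = 8 h 26 min; less 30 min break → 7 h 56 min
Fri: 05:34–12:42 = 7 h 8 min; less 30 min break → 6 h 38 min
Sat: 09:00–20:42 = 11 h 42 min; less 30 min break → 11 h 12 min
Total worked: 49 h 55 min = 2995 min.
Regular 44 h 0 min = 2640 min at $25.00/h; overtime 5 h 55 min = 355 min at $50.00/h.
Pay = (2640 × $25.00 + 355 × $50.00) ÷ 60 = $1395.83.

$1395.83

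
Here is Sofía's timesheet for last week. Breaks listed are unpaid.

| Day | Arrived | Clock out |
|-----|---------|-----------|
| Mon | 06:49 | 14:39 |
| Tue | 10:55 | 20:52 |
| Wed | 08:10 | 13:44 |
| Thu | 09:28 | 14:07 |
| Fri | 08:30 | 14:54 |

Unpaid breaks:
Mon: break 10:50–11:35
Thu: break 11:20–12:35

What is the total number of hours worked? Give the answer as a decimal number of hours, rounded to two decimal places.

32.40 hours

Mon: 06:49–14:39 = 7 h 50 min; less 45 min break → 7 h 5 min
Tue: 10:55–20:52 = 9 h 57 min
Wed: 08:10–13:44 = 5 h 34 min
Thu: 09:28–14:07 = 4 h 39 min; less 75 min break → 3 h 24 min
Fri: 08:30–14:54 = 6 h 24 min
Total: 7 h 5 min + 9 h 57 min + 5 h 34 min + 3 h 24 min + 6 h 24 min = 32 h 24 min.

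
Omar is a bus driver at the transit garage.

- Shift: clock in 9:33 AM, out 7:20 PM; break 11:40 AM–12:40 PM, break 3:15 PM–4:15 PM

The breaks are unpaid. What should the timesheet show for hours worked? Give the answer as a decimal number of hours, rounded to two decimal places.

7.78 hours

Shift: 9:33 AM–7:20 PM = 9 h 47 min; less 120 min break → 7 h 47 min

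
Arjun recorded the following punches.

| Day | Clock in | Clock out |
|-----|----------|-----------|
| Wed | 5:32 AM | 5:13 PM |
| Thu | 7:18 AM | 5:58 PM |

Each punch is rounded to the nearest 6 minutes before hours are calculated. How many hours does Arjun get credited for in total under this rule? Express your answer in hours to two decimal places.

Wed: in 5:32 AM→5:30 AM, out 5:13 PM→5:12 PM; 11 h 42 min
Thu: in 7:18 AM→7:18 AM, out 5:58 PM→6:00 PM; 10 h 42 min
Total credited: 22 h 24 min.

22.40 hours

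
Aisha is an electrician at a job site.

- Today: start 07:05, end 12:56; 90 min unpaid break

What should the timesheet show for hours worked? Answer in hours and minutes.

Today: 07:05–12:56 = 5 h 51 min; less 90 min break → 4 h 21 min

4 h 21 min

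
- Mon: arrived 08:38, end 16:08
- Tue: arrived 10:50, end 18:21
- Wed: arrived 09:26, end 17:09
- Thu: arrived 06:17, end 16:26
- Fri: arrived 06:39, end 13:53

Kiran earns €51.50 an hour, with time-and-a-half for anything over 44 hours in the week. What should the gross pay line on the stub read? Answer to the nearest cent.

€2066.01

Mon: 08:38–16:08 = 7 h 30 min
Tue: 10:50–18:21 = 7 h 31 min
Wed: 09:26–17:09 = 7 h 43 min
Thu: 06:17–16:26 = 10 h 9 min
Fri: 06:39–13:53 = 7 h 14 min
Total worked: 40 h 7 min = 2407 min.
Regular 40 h 7 min = 2407 min at €51.50/h; overtime 0 h 0 min = 0 min at €77.25/h.
Pay = (2407 × €51.50 + 0 × €77.25) ÷ 60 = €2066.01.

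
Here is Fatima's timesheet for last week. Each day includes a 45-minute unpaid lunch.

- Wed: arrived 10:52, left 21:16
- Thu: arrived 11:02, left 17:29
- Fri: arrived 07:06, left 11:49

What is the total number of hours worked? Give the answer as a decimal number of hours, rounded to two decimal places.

19.32 hours

Wed: 10:52–21:16 = 10 h 24 min; less 45 min break → 9 h 39 min
Thu: 11:02–17:29 = 6 h 27 min; less 45 min break → 5 h 42 min
Fri: 07:06–11:49 = 4 h 43 min; less 45 min break → 3 h 58 min
Total: 9 h 39 min + 5 h 42 min + 3 h 58 min = 19 h 19 min.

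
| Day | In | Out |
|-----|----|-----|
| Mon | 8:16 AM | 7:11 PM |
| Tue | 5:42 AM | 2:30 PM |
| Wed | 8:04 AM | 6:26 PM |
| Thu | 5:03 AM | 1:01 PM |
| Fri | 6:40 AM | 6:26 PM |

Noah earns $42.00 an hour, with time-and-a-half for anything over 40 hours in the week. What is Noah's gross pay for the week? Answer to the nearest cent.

Mon: 8:16 AM–7:11 PM = 10 h 55 min
Tue: 5:42 AM–2:30 PM = 8 h 48 min
Wed: 8:04 AM–6:26 PM = 10 h 22 min
Thu: 5:03 AM–1:01 PM = 7 h 58 min
Fri: 6:40 AM–6:26 PM = 11 h 46 min
Total worked: 49 h 49 min = 2989 min.
Regular 40 h 0 min = 2400 min at $42.00/h; overtime 9 h 49 min = 589 min at $63.00/h.
Pay = (2400 × $42.00 + 589 × $63.00) ÷ 60 = $2298.45.

$2298.45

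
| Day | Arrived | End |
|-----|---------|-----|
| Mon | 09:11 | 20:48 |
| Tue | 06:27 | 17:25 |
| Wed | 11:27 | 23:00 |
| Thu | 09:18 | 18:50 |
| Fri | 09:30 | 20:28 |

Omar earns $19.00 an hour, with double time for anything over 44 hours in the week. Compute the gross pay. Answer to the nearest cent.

$1240.07

Mon: 09:11–20:48 = 11 h 37 min
Tue: 06:27–17:25 = 10 h 58 min
Wed: 11:27–23:00 = 11 h 33 min
Thu: 09:18–18:50 = 9 h 32 min
Fri: 09:30–20:28 = 10 h 58 min
Total worked: 54 h 38 min = 3278 min.
Regular 44 h 0 min = 2640 min at $19.00/h; overtime 10 h 38 min = 638 min at $38.00/h.
Pay = (2640 × $19.00 + 638 × $38.00) ÷ 60 = $1240.07.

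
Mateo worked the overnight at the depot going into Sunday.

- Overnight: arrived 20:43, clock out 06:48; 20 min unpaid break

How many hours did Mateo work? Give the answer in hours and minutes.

Overnight: 20:43 → midnight = 3 h 17 min; midnight → 06:48 = 6 h 48 min; span 10 h 5 min; less 20 min break → 9 h 45 min

9 h 45 min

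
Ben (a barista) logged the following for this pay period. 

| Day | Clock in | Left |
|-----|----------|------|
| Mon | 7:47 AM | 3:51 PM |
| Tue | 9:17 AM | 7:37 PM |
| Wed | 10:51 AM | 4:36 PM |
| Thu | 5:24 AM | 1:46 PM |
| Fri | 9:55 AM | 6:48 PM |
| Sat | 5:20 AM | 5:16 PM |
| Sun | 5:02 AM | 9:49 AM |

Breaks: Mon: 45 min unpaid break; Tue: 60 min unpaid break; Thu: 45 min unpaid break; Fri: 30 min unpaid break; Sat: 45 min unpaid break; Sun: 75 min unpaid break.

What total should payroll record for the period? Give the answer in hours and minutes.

Mon: 7:47 AM–3:51 PM = 8 h 4 min; less 45 min break → 7 h 19 min
Tue: 9:17 AM–7:37 PM = 10 h 20 min; less 60 min break → 9 h 20 min
Wed: 10:51 AM–4:36 PM = 5 h 45 min
Thu: 5:24 AM–1:46 PM = 8 h 22 min; less 45 min break → 7 h 37 min
Fri: 9:55 AM–6:48 PM = 8 h 53 min; less 30 min break → 8 h 23 min
Sat: 5:20 AM–5:16 PM = 11 h 56 min; less 45 min break → 11 h 11 min
Sun: 5:02 AM–9:49 AM = 4 h 47 min; less 75 min break → 3 h 32 min
Total: 7 h 19 min + 9 h 20 min + 5 h 45 min + 7 h 37 min + 8 h 23 min + 11 h 11 min + 3 h 32 min = 53 h 7 min.

53 h 7 min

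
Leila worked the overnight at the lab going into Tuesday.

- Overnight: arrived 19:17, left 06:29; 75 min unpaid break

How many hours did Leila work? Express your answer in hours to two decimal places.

9.95 hours

Overnight: 19:17 → midnight = 4 h 43 min; midnight → 06:29 = 6 h 29 min; span 11 h 12 min; less 75 min break → 9 h 57 min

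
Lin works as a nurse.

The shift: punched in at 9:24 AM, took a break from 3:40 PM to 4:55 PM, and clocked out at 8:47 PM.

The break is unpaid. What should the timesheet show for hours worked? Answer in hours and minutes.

10 h 8 min

The shift: 9:24 AM–8:47 PM = 11 h 23 min; less 75 min break → 10 h 8 min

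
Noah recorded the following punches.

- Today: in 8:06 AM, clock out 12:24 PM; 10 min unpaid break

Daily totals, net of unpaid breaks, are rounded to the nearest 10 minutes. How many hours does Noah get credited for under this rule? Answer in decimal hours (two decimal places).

Today: 8:06 AM–12:24 PM = 4 h 18 min − 10 min = 4 h 8 min → rounds to 4 h 10 min

4.17 hours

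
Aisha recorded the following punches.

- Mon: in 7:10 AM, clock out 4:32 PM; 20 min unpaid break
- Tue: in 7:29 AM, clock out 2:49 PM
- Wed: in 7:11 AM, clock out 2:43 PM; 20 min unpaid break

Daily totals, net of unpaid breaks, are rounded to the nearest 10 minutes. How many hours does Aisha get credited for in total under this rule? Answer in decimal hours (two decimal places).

Mon: 7:10 AM–4:32 PM = 9 h 22 min − 20 min = 9 h 2 min → rounds to 9 h 0 min
Tue: 7:29 AM–2:49 PM = 7 h 20 min → rounds to 7 h 20 min
Wed: 7:11 AM–2:43 PM = 7 h 32 min − 20 min = 7 h 12 min → rounds to 7 h 10 min
Total credited: 23 h 30 min.

23.50 hours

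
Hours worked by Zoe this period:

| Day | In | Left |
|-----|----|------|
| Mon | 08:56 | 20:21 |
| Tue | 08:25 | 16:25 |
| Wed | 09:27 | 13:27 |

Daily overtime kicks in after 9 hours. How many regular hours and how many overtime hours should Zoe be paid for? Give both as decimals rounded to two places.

Regular 21.00 hours, overtime 2.42 hours

Mon: 08:56–20:21 = 11 h 25 min
Tue: 08:25–16:25 = 8 h 0 min
Wed: 09:27–13:27 = 4 h 0 min
Mon reg 9 h 0 min / OT 2 h 25 min; Tue reg 8 h 0 min / OT 0 h 0 min; Wed reg 4 h 0 min / OT 0 h 0 min.
Totals: regular 21 h 0 min, overtime 2 h 25 min.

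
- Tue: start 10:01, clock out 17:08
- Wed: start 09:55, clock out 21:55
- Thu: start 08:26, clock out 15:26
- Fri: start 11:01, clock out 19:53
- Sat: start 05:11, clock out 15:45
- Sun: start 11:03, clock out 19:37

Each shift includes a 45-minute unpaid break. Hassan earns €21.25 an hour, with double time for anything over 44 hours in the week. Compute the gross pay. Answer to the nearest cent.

Tue: 10:01–17:08 = 7 h 7 min; less 45 min break → 6 h 22 min
Wed: 09:55–21:55 = 12 h 0 min; less 45 min break → 11 h 15 min
Thu: 08:26–15:26 = 7 h 0 min; less 45 min break → 6 h 15 min
Fri: 11:01–19:53 = 8 h 52 min; less 45 min break → 8 h 7 min
Sat: 05:11–15:45 = 10 h 34 min; less 45 min break → 9 h 49 min
Sun: 11:03–19:37 = 8 h 34 min; less 45 min break → 7 h 49 min
Total worked: 49 h 37 min = 2977 min.
Regular 44 h 0 min = 2640 min at €21.25/h; overtime 5 h 37 min = 337 min at €42.50/h.
Pay = (2640 × €21.25 + 337 × €42.50) ÷ 60 = €1173.71.

€1173.71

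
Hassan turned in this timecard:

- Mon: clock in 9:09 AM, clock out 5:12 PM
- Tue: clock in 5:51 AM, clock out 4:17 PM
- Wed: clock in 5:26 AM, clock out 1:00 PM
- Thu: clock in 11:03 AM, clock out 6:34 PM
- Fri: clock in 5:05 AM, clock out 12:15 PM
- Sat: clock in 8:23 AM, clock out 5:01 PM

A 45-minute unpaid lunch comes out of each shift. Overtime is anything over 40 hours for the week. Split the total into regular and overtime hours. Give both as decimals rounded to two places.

Regular 40.00 hours, overtime 4.87 hours

Mon: 9:09 AM–5:12 PM = 8 h 3 min; less 45 min break → 7 h 18 min
Tue: 5:51 AM–4:17 PM = 10 h 26 min; less 45 min break → 9 h 41 min
Wed: 5:26 AM–1:00 PM = 7 h 34 min; less 45 min break → 6 h 49 min
Thu: 11:03 AM–6:34 PM = 7 h 31 min; less 45 min break → 6 h 46 min
Fri: 5:05 AM–12:15 PM = 7 h 10 min; less 45 min break → 6 h 25 min
Sat: 8:23 AM–5:01 PM = 8 h 38 min; less 45 min break → 7 h 53 min
Total worked: 44 h 52 min = 44.87 h.
Threshold 40 h → overtime 4 h 52 min, regular 40 h 0 min.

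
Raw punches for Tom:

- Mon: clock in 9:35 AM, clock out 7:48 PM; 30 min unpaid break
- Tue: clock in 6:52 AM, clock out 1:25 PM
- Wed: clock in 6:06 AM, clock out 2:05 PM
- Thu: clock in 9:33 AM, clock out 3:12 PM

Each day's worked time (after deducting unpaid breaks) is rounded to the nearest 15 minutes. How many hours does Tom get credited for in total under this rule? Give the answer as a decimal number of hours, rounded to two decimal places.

30.00 hours

Mon: 9:35 AM–7:48 PM = 10 h 13 min − 30 min = 9 h 43 min → rounds to 9 h 45 min
Tue: 6:52 AM–1:25 PM = 6 h 33 min → rounds to 6 h 30 min
Wed: 6:06 AM–2:05 PM = 7 h 59 min → rounds to 8 h 0 min
Thu: 9:33 AM–3:12 PM = 5 h 39 min → rounds to 5 h 45 min
Total credited: 30 h 0 min.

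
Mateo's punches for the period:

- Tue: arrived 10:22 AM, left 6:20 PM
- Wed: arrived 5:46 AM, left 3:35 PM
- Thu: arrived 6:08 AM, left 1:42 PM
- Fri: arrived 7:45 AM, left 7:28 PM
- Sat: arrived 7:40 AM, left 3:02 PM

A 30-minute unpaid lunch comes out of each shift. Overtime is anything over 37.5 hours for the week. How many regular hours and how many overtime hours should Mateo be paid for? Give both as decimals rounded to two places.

Regular 37.50 hours, overtime 4.43 hours

Tue: 10:22 AM–6:20 PM = 7 h 58 min; less 30 min break → 7 h 28 min
Wed: 5:46 AM–3:35 PM = 9 h 49 min; less 30 min break → 9 h 19 min
Thu: 6:08 AM–1:42 PM = 7 h 34 min; less 30 min break → 7 h 4 min
Fri: 7:45 AM–7:28 PM = 11 h 43 min; less 30 min break → 11 h 13 min
Sat: 7:40 AM–3:02 PM = 7 h 22 min; less 30 min break → 6 h 52 min
Total worked: 41 h 56 min = 41.93 h.
Threshold 37.5 h → overtime 4 h 26 min, regular 37 h 30 min.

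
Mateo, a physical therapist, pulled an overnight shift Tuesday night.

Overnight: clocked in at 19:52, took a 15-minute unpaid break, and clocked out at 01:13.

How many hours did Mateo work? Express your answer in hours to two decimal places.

5.10 hours

Overnight: 19:52 → midnight = 4 h 8 min; midnight → 01:13 = 1 h 13 min; span 5 h 21 min; less 15 min break → 5 h 6 min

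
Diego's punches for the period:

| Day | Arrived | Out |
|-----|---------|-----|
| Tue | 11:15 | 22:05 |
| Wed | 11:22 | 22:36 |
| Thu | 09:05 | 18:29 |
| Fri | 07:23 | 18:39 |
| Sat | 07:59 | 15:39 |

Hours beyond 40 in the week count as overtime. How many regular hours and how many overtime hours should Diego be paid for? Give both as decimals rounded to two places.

Tue: 11:15–22:05 = 10 h 50 min
Wed: 11:22–22:36 = 11 h 14 min
Thu: 09:05–18:29 = 9 h 24 min
Fri: 07:23–18:39 = 11 h 16 min
Sat: 07:59–15:39 = 7 h 40 min
Total worked: 50 h 24 min = 50.40 h.
Threshold 40 h → overtime 10 h 24 min, regular 40 h 0 min.

Regular 40.00 hours, overtime 10.40 hours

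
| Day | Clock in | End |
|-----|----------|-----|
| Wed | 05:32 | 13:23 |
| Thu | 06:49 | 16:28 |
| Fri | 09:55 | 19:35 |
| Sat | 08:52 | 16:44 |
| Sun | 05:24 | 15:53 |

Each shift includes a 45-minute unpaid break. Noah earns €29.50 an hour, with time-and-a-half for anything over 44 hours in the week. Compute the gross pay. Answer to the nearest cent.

Wed: 05:32–13:23 = 7 h 51 min; less 45 min break → 7 h 6 min
Thu: 06:49–16:28 = 9 h 39 min; less 45 min break → 8 h 54 min
Fri: 09:55–19:35 = 9 h 40 min; less 45 min break → 8 h 55 min
Sat: 08:52–16:44 = 7 h 52 min; less 45 min break → 7 h 7 min
Sun: 05:24–15:53 = 10 h 29 min; less 45 min break → 9 h 44 min
Total worked: 41 h 46 min = 2506 min.
Regular 41 h 46 min = 2506 min at €29.50/h; overtime 0 h 0 min = 0 min at €44.25/h.
Pay = (2506 × €29.50 + 0 × €44.25) ÷ 60 = €1232.12.

€1232.12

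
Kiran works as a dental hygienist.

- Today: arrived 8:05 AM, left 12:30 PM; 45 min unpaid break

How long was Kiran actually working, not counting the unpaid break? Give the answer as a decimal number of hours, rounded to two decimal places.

Today: 8:05 AM–12:30 PM = 4 h 25 min; less 45 min break → 3 h 40 min

3.67 hours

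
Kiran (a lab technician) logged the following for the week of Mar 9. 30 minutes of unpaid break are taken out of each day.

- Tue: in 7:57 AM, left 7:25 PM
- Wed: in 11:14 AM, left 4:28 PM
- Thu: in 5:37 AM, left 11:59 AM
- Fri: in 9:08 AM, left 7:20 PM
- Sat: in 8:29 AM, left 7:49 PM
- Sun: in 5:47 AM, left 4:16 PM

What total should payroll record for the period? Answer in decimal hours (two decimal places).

Tue: 7:57 AM–7:25 PM = 11 h 28 min; less 30 min break → 10 h 58 min
Wed: 11:14 AM–4:28 PM = 5 h 14 min; less 30 min break → 4 h 44 min
Thu: 5:37 AM–11:59 AM = 6 h 22 min; less 30 min break → 5 h 52 min
Fri: 9:08 AM–7:20 PM = 10 h 12 min; less 30 min break → 9 h 42 min
Sat: 8:29 AM–7:49 PM = 11 h 20 min; less 30 min break → 10 h 50 min
Sun: 5:47 AM–4:16 PM = 10 h 29 min; less 30 min break → 9 h 59 min
Total: 10 h 58 min + 4 h 44 min + 5 h 52 min + 9 h 42 min + 10 h 50 min + 9 h 59 min = 52 h 5 min.

52.08 hours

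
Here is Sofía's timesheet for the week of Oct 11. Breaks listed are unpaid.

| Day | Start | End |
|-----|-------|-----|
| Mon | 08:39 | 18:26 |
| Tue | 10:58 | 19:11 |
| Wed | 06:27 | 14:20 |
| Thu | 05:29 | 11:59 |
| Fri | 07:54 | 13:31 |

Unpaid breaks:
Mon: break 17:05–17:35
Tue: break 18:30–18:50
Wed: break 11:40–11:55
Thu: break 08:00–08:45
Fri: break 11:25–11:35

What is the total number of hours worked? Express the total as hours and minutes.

Mon: 08:39–18:26 = 9 h 47 min; less 30 min break → 9 h 17 min
Tue: 10:58–19:11 = 8 h 13 min; less 20 min break → 7 h 53 min
Wed: 06:27–14:20 = 7 h 53 min; less 15 min break → 7 h 38 min
Thu: 05:29–11:59 = 6 h 30 min; less 45 min break → 5 h 45 min
Fri: 07:54–13:31 = 5 h 37 min; less 10 min break → 5 h 27 min
Total: 9 h 17 min + 7 h 53 min + 7 h 38 min + 5 h 45 min + 5 h 27 min = 36 h 0 min.

36 h 0 min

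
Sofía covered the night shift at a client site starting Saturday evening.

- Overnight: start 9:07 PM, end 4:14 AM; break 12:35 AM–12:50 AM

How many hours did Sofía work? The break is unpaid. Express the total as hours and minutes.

Overnight: 9:07 PM → midnight = 2 h 53 min; midnight → 4:14 AM = 4 h 14 min; span 7 h 7 min; less 15 min break → 6 h 52 min

6 h 52 min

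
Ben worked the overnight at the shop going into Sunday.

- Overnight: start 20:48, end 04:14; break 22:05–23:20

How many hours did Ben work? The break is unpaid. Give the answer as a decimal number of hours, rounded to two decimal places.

Overnight: 20:48 → midnight = 3 h 12 min; midnight → 04:14 = 4 h 14 min; span 7 h 26 min; less 75 min break → 6 h 11 min

6.18 hours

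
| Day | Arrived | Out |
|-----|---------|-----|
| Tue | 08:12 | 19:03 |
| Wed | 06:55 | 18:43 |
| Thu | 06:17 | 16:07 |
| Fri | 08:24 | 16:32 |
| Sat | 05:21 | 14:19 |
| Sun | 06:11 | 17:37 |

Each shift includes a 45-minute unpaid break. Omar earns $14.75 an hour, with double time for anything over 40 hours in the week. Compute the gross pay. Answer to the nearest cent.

$1077.24

Tue: 08:12–19:03 = 10 h 51 min; less 45 min break → 10 h 6 min
Wed: 06:55–18:43 = 11 h 48 min; less 45 min break → 11 h 3 min
Thu: 06:17–16:07 = 9 h 50 min; less 45 min break → 9 h 5 min
Fri: 08:24–16:32 = 8 h 8 min; less 45 min break → 7 h 23 min
Sat: 05:21–14:19 = 8 h 58 min; less 45 min break → 8 h 13 min
Sun: 06:11–17:37 = 11 h 26 min; less 45 min break → 10 h 41 min
Total worked: 56 h 31 min = 3391 min.
Regular 40 h 0 min = 2400 min at $14.75/h; overtime 16 h 31 min = 991 min at $29.50/h.
Pay = (2400 × $14.75 + 991 × $29.50) ÷ 60 = $1077.24.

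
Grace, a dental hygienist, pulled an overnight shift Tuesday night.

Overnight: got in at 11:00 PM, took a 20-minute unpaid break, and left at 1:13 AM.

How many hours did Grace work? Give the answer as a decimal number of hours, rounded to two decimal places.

Overnight: 11:00 PM → midnight = 1 h 0 min; midnight → 1:13 AM = 1 h 13 min; span 2 h 13 min; less 20 min break → 1 h 53 min

1.88 hours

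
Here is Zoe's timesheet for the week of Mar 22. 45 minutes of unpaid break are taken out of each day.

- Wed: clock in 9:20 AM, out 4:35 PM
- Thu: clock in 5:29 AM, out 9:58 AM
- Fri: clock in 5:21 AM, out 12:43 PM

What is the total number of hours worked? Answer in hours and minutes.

16 h 51 min

Wed: 9:20 AM–4:35 PM = 7 h 15 min; less 45 min break → 6 h 30 min
Thu: 5:29 AM–9:58 AM = 4 h 29 min; less 45 min break → 3 h 44 min
Fri: 5:21 AM–12:43 PM = 7 h 22 min; less 45 min break → 6 h 37 min
Total: 6 h 30 min + 3 h 44 min + 6 h 37 min = 16 h 51 min.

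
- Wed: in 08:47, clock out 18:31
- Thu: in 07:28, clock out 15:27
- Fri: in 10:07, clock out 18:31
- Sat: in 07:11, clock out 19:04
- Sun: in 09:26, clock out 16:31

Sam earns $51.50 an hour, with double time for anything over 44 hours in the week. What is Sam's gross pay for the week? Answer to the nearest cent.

Wed: 08:47–18:31 = 9 h 44 min
Thu: 07:28–15:27 = 7 h 59 min
Fri: 10:07–18:31 = 8 h 24 min
Sat: 07:11–19:04 = 11 h 53 min
Sun: 09:26–16:31 = 7 h 5 min
Total worked: 45 h 5 min = 2705 min.
Regular 44 h 0 min = 2640 min at $51.50/h; overtime 1 h 5 min = 65 min at $103.00/h.
Pay = (2640 × $51.50 + 65 × $103.00) ÷ 60 = $2377.58.

$2377.58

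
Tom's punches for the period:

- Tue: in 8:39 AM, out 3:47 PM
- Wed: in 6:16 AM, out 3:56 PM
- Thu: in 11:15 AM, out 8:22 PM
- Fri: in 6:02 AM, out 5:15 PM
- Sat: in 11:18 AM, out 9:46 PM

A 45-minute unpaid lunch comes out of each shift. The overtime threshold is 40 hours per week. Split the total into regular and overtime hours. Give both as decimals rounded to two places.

Regular 40.00 hours, overtime 3.85 hours

Tue: 8:39 AM–3:47 PM = 7 h 8 min; less 45 min break → 6 h 23 min
Wed: 6:16 AM–3:56 PM = 9 h 40 min; less 45 min break → 8 h 55 min
Thu: 11:15 AM–8:22 PM = 9 h 7 min; less 45 min break → 8 h 22 min
Fri: 6:02 AM–5:15 PM = 11 h 13 min; less 45 min break → 10 h 28 min
Sat: 11:18 AM–9:46 PM = 10 h 28 min; less 45 min break → 9 h 43 min
Total worked: 43 h 51 min = 43.85 h.
Threshold 40 h → overtime 3 h 51 min, regular 40 h 0 min.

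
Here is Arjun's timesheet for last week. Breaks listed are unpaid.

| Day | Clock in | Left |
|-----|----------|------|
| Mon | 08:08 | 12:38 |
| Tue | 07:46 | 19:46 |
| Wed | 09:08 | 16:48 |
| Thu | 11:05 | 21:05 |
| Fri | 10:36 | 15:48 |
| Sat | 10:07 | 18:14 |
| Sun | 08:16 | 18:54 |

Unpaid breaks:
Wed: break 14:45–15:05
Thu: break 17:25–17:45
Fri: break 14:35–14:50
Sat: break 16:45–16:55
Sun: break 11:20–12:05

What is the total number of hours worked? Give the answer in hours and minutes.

56 h 17 min

Mon: 08:08–12:38 = 4 h 30 min
Tue: 07:46–19:46 = 12 h 0 min
Wed: 09:08–16:48 = 7 h 40 min; less 20 min break → 7 h 20 min
Thu: 11:05–21:05 = 10 h 0 min; less 20 min break → 9 h 40 min
Fri: 10:36–15:48 = 5 h 12 min; less 15 min break → 4 h 57 min
Sat: 10:07–18:14 = 8 h 7 min; less 10 min break → 7 h 57 min
Sun: 08:16–18:54 = 10 h 38 min; less 45 min break → 9 h 53 min
Total: 4 h 30 min + 12 h 0 min + 7 h 20 min + 9 h 40 min + 4 h 57 min + 7 h 57 min + 9 h 53 min = 56 h 17 min.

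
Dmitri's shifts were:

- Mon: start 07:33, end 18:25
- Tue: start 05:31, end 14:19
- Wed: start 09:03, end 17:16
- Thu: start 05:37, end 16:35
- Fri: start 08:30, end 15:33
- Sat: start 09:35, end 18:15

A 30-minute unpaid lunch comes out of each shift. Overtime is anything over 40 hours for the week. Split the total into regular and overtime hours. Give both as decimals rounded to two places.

Mon: 07:33–18:25 = 10 h 52 min; less 30 min break → 10 h 22 min
Tue: 05:31–14:19 = 8 h 48 min; less 30 min break → 8 h 18 min
Wed: 09:03–17:16 = 8 h 13 min; less 30 min break → 7 h 43 min
Thu: 05:37–16:35 = 10 h 58 min; less 30 min break → 10 h 28 min
Fri: 08:30–15:33 = 7 h 3 min; less 30 min break → 6 h 33 min
Sat: 09:35–18:15 = 8 h 40 min; less 30 min break → 8 h 10 min
Total worked: 51 h 34 min = 51.57 h.
Threshold 40 h → overtime 11 h 34 min, regular 40 h 0 min.

Regular 40.00 hours, overtime 11.57 hours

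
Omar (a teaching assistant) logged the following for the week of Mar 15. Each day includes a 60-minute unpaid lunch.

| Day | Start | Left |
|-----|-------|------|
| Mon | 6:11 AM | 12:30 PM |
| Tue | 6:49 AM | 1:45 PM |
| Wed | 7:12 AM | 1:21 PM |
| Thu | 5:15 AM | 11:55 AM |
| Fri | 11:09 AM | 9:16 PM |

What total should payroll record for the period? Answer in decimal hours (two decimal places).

31.18 hours

Mon: 6:11 AM–12:30 PM = 6 h 19 min; less 60 min break → 5 h 19 min
Tue: 6:49 AM–1:45 PM = 6 h 56 min; less 60 min break → 5 h 56 min
Wed: 7:12 AM–1:21 PM = 6 h 9 min; less 60 min break → 5 h 9 min
Thu: 5:15 AM–11:55 AM = 6 h 40 min; less 60 min break → 5 h 40 min
Fri: 11:09 AM–9:16 PM = 10 h 7 min; less 60 min break → 9 h 7 min
Total: 5 h 19 min + 5 h 56 min + 5 h 9 min + 5 h 40 min + 9 h 7 min = 31 h 11 min.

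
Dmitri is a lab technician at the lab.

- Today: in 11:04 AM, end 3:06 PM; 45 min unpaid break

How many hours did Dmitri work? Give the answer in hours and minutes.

Today: 11:04 AM–3:06 PM = 4 h 2 min; less 45 min break → 3 h 17 min

3 h 17 min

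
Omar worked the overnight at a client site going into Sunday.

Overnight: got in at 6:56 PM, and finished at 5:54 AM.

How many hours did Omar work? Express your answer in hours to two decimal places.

10.97 hours

Overnight: 6:56 PM → midnight = 5 h 4 min; midnight → 5:54 AM = 5 h 54 min; span 10 h 58 min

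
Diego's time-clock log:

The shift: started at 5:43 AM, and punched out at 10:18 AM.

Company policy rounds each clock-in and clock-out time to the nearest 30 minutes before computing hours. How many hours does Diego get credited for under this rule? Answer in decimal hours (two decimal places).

5.00 hours

The shift: in 5:43 AM→5:30 AM, out 10:18 AM→10:30 AM; 5 h 0 min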